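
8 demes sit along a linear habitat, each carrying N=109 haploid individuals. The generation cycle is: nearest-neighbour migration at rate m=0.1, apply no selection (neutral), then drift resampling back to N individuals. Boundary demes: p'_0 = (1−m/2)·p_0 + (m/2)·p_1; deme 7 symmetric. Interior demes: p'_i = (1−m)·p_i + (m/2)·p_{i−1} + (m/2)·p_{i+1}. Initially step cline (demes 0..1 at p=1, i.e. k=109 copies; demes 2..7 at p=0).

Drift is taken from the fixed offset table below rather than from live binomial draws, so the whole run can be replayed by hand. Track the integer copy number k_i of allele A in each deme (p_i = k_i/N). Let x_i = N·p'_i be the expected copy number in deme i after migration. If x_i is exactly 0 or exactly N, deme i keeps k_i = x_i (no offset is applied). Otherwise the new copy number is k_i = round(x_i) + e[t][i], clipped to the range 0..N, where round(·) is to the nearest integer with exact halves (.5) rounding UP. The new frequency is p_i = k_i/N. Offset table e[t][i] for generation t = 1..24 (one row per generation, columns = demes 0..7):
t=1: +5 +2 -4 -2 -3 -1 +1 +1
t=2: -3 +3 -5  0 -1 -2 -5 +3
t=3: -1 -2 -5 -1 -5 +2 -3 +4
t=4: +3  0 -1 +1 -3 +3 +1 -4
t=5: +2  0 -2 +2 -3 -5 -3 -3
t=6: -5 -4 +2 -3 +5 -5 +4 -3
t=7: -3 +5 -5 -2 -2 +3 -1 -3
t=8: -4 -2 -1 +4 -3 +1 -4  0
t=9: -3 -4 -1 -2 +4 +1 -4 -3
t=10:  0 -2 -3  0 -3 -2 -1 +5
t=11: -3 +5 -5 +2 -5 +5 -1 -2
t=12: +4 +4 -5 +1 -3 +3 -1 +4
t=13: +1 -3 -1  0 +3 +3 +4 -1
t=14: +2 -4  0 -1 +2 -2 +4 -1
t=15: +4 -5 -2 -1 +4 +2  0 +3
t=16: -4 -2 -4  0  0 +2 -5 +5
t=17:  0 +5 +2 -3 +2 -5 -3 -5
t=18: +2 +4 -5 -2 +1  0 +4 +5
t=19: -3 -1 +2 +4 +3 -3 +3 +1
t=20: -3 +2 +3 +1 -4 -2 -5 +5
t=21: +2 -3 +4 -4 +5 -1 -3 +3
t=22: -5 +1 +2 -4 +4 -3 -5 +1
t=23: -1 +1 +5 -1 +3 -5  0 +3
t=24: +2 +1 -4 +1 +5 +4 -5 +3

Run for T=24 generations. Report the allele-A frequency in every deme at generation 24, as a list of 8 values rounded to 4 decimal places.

[0.6514, 0.5321, 0.2844, 0.0734, 0.2018, 0.0459, 0.0000, 0.1927]

t=0: k=[109 109 0 0 0 0 0 0]
t=1: x=[109.0000 103.5500 5.4500 0.0000 0.0000 0.0000 0.0000 0.0000] k=[109 106 1 0 0 0 0 0]
t=2: x=[108.8500 100.9000 6.2000 0.0500 0.0000 0.0000 0.0000 0.0000] k=[106 104 1 0 0 0 0 0]
t=3: x=[105.9000 98.9500 6.1000 0.0500 0.0000 0.0000 0.0000 0.0000] k=[105 97 1 0 0 0 0 0]
t=4: x=[104.6000 92.6000 5.7500 0.0500 0.0000 0.0000 0.0000 0.0000] k=[108 93 5 1 0 0 0 0]
t=5: x=[107.2500 89.3500 9.2000 1.1500 0.0500 0.0000 0.0000 0.0000] k=[109 89 7 3 0 0 0 0]
t=6: x=[108.0000 85.9000 10.9000 3.0500 0.1500 0.0000 0.0000 0.0000] k=[103 82 13 0 5 0 0 0]
t=7: x=[101.9500 79.6000 15.8000 0.9000 4.5000 0.2500 0.0000 0.0000] k=[99 85 11 0 3 3 0 0]
t=8: x=[98.3000 82.0000 14.1500 0.7000 2.8500 2.8500 0.1500 0.0000] k=[94 80 13 5 0 4 0 0]
t=9: x=[93.3000 77.3500 15.9500 5.1500 0.4500 3.6000 0.2000 0.0000] k=[90 73 15 3 4 5 0 0]
t=10: x=[89.1500 70.9500 17.3000 3.6500 4.0000 4.7000 0.2500 0.0000] k=[89 69 14 4 1 3 0 0]
t=11: x=[88.0000 67.2500 16.2500 4.3500 1.2500 2.7500 0.1500 0.0000] k=[85 72 11 6 0 8 0 0]
t=12: x=[84.3500 69.6000 13.8000 5.9500 0.7000 7.2000 0.4000 0.0000] k=[88 74 9 7 0 10 0 0]
t=13: x=[87.3000 71.4500 12.1500 6.7500 0.8500 9.0000 0.5000 0.0000] k=[88 68 11 7 4 12 5 0]
t=14: x=[87.0000 66.1500 13.6500 7.0500 4.5500 11.2500 5.1000 0.2500] k=[89 62 14 6 7 9 9 0]
t=15: x=[87.6500 60.9500 16.0000 6.4500 7.0500 8.9000 8.5500 0.4500] k=[92 56 14 5 11 11 9 3]
t=16: x=[90.2000 55.7000 15.6500 5.7500 10.7000 10.9000 8.8000 3.3000] k=[86 54 12 6 11 13 4 8]
t=17: x=[84.4000 53.5000 13.8000 6.5500 10.8500 12.4500 4.6500 7.8000] k=[84 59 16 4 13 7 2 3]
t=18: x=[82.7500 58.1000 17.5500 5.0500 12.2500 7.0500 2.3000 2.9500] k=[85 62 13 3 13 7 6 8]
t=19: x=[83.8500 60.7000 14.9500 4.0000 12.2000 7.2500 6.1500 7.9000] k=[81 60 17 8 15 4 9 9]
t=20: x=[79.9500 58.9000 18.7000 8.8000 14.1000 4.8000 8.7500 9.0000] k=[77 61 22 10 10 3 4 14]
t=21: x=[76.2000 59.8500 23.3500 10.6000 9.6500 3.4000 4.4500 13.5000] k=[78 57 27 7 15 2 1 17]
t=22: x=[76.9500 56.5500 27.5000 8.4000 13.9500 2.6000 1.8500 16.2000] k=[72 58 30 4 18 0 0 17]
t=23: x=[71.3000 57.3000 30.1000 6.0000 16.4000 0.9000 0.8500 16.1500] k=[70 58 35 5 19 0 1 19]
t=24: x=[69.4000 57.4500 34.6500 7.2000 17.3500 1.0000 1.8500 18.1000] k=[71 58 31 8 22 5 0 21]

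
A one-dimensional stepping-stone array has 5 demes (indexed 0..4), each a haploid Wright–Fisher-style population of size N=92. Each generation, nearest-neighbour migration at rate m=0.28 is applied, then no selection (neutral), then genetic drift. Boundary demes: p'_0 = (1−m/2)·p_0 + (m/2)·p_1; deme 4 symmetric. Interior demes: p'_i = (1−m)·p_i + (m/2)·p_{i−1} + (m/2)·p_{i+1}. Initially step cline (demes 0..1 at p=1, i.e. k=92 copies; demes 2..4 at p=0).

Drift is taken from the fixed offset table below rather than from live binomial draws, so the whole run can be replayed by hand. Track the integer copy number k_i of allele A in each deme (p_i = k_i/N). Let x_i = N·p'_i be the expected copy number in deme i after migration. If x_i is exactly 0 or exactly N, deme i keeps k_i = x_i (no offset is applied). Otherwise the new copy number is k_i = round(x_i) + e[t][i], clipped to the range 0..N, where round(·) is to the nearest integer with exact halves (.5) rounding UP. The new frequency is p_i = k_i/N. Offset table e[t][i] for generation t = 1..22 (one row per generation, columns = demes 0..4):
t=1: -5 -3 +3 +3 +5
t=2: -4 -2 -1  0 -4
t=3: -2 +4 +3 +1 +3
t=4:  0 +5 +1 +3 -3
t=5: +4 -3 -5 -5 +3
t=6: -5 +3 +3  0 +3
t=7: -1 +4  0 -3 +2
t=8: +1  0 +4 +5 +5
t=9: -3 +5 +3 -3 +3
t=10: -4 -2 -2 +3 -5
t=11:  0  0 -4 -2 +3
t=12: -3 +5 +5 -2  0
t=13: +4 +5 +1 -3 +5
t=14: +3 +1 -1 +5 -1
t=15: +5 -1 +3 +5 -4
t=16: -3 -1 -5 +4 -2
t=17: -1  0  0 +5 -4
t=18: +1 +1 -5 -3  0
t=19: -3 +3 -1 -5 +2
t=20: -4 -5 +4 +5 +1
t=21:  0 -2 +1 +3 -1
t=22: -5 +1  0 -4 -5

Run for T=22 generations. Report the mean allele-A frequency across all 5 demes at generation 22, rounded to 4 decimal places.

0.4348

t=0: k=[92 92 0 0 0]
t=1: x=[92.0000 79.1200 12.8800 0.0000 0.0000] k=[92 76 16 0 0]
t=2: x=[89.7600 69.8400 22.1600 2.2400 0.0000] k=[86 68 21 2 0]
t=3: x=[83.4800 63.9400 24.9200 4.3800 0.2800] k=[81 68 28 5 3]
t=4: x=[79.1800 64.2200 30.3800 7.9400 3.2800] k=[79 69 31 11 0]
t=5: x=[77.6000 65.0800 33.5200 12.2600 1.5400] k=[82 62 29 7 5]
t=6: x=[79.2000 60.1800 30.5400 9.8000 5.2800] k=[74 63 34 10 8]
t=7: x=[72.4600 60.4800 34.7000 13.0800 8.2800] k=[71 64 35 10 10]
t=8: x=[70.0200 60.9200 35.5600 13.5000 10.0000] k=[71 61 40 19 15]
t=9: x=[69.6000 59.4600 40.0000 21.3800 15.5600] k=[67 64 43 18 19]
t=10: x=[66.5800 61.4800 42.4400 21.6400 18.8600] k=[63 59 40 25 14]
t=11: x=[62.4400 56.9000 40.5600 25.5600 15.5400] k=[62 57 37 24 19]
t=12: x=[61.3000 54.9000 37.9800 25.1200 19.7000] k=[58 60 43 23 20]
t=13: x=[58.2800 57.3400 42.5800 25.3800 20.4200] k=[62 62 44 22 25]
t=14: x=[62.0000 59.4800 43.4400 25.5000 24.5800] k=[65 60 42 31 24]
t=15: x=[64.3000 58.1800 42.9800 31.5600 24.9800] k=[69 57 46 37 21]
t=16: x=[67.3200 57.1400 46.2800 36.0200 23.2400] k=[64 56 41 40 21]
t=17: x=[62.8800 55.0200 42.9600 37.4800 23.6600] k=[62 55 43 42 20]
t=18: x=[61.0200 54.3000 44.5400 39.0600 23.0800] k=[62 55 40 36 23]
t=19: x=[61.0200 53.8800 41.5400 34.7400 24.8200] k=[58 57 41 30 27]
t=20: x=[57.8600 54.9000 41.7000 31.1200 27.4200] k=[54 50 46 36 28]
t=21: x=[53.4400 50.0000 45.1600 36.2800 29.1200] k=[53 48 46 39 28]
t=22: x=[52.3000 48.4200 45.3000 38.4400 29.5400] k=[47 49 45 34 25]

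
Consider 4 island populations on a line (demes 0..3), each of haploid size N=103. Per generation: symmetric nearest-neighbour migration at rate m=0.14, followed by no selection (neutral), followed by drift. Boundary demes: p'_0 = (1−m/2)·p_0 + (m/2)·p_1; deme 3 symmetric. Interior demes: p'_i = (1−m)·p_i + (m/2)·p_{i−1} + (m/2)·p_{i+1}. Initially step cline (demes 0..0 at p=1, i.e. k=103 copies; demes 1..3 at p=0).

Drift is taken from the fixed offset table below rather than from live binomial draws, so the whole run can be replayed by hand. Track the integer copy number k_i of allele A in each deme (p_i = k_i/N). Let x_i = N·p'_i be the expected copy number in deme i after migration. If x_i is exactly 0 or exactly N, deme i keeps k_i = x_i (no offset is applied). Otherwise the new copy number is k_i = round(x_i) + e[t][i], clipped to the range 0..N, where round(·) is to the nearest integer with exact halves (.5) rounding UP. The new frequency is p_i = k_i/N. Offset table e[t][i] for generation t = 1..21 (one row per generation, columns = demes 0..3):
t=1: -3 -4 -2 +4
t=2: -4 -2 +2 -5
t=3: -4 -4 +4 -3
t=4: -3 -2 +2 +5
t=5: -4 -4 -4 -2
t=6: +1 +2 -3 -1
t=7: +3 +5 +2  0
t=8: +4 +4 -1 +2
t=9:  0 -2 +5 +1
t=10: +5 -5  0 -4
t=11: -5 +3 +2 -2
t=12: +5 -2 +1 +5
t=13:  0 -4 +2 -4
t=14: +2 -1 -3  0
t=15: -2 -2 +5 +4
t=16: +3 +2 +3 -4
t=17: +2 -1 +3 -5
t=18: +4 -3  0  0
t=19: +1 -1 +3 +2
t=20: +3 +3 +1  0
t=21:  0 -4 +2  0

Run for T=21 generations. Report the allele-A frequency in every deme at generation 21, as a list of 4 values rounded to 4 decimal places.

t=0: k=[103 0 0 0]
t=1: x=[95.7900 7.2100 0.0000 0.0000] k=[93 3 0 0]
t=2: x=[86.7000 9.0900 0.2100 0.0000] k=[83 7 2 0]
t=3: x=[77.6800 11.9700 2.2100 0.1400] k=[74 8 6 0]
t=4: x=[69.3800 12.4800 5.7200 0.4200] k=[66 10 8 5]
t=5: x=[62.0800 13.7800 7.9300 5.2100] k=[58 10 4 3]
t=6: x=[54.6400 12.9400 4.3500 3.0700] k=[56 15 1 2]
t=7: x=[53.1300 16.8900 2.0500 1.9300] k=[56 22 4 2]
t=8: x=[53.6200 23.1200 5.1200 2.1400] k=[58 27 4 4]
t=9: x=[55.8300 27.5600 5.6100 4.0000] k=[56 26 11 5]
t=10: x=[53.9000 27.0500 11.6300 5.4200] k=[59 22 12 1]
t=11: x=[56.4100 23.8900 11.9300 1.7700] k=[51 27 14 0]
t=12: x=[49.3200 27.7700 13.9300 0.9800] k=[54 26 15 6]
t=13: x=[52.0400 27.1900 15.1400 6.6300] k=[52 23 17 3]
t=14: x=[49.9700 24.6100 16.4400 3.9800] k=[52 24 13 4]
t=15: x=[50.0400 25.1900 13.1400 4.6300] k=[48 23 18 9]
t=16: x=[46.2500 24.4000 17.7200 9.6300] k=[49 26 21 6]
t=17: x=[47.3900 27.2600 20.3000 7.0500] k=[49 26 23 2]
t=18: x=[47.3900 27.4000 21.7400 3.4700] k=[51 24 22 3]
t=19: x=[49.1100 25.7500 20.8100 4.3300] k=[50 25 24 6]
t=20: x=[48.2500 26.6800 22.8100 7.2600] k=[51 30 24 7]
t=21: x=[49.5300 31.0500 23.2300 8.1900] k=[50 27 25 8]

[0.4854, 0.2621, 0.2427, 0.0777]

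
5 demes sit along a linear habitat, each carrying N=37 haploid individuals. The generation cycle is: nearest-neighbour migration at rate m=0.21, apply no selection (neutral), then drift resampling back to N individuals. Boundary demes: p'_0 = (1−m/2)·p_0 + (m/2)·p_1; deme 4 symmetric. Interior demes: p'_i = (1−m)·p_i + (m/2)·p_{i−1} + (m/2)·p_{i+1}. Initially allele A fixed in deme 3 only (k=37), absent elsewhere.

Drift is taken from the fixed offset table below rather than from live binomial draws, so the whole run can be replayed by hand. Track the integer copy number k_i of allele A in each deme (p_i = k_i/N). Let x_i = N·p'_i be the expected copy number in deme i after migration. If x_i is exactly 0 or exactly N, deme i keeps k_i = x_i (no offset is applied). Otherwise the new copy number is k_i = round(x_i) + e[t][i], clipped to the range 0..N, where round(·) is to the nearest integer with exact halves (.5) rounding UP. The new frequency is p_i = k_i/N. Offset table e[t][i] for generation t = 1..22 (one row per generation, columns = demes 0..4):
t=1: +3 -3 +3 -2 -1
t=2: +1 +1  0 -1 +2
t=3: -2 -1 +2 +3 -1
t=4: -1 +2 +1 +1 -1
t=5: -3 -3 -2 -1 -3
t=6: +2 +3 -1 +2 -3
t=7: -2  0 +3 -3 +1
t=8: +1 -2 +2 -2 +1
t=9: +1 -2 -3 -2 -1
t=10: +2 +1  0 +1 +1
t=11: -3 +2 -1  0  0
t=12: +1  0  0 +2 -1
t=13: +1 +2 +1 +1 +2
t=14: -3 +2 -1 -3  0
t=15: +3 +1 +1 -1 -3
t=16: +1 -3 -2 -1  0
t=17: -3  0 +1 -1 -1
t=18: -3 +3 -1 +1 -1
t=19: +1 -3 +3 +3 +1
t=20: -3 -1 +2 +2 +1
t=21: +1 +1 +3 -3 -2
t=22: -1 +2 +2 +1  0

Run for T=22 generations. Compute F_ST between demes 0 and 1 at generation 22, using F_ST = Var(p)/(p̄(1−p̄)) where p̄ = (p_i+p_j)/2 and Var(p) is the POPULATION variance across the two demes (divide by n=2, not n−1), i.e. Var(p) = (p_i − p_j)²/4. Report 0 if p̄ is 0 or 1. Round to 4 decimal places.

0.1045

t=0: k=[0 0 0 37 0]
t=1: x=[0.0000 0.0000 3.8850 29.2300 3.8850] k=[0 0 7 27 3]
t=2: x=[0.0000 0.7350 8.3650 22.3800 5.5200] k=[0 2 8 21 8]
t=3: x=[0.2100 2.4200 8.7350 18.2700 9.3650] k=[0 1 11 21 8]
t=4: x=[0.1050 1.9450 11.0000 18.5850 9.3650] k=[0 4 12 20 8]
t=5: x=[0.4200 4.4200 12.0000 17.9000 9.2600] k=[0 1 10 17 6]
t=6: x=[0.1050 1.8400 9.7900 15.1100 7.1550] k=[2 5 9 17 4]
t=7: x=[2.3150 5.1050 9.4200 14.7950 5.3650] k=[0 5 12 12 6]
t=8: x=[0.5250 5.2100 11.2650 11.3700 6.6300] k=[2 3 13 9 8]
t=9: x=[2.1050 3.9450 11.5300 9.3150 8.1050] k=[3 2 9 7 7]
t=10: x=[2.8950 2.8400 8.0550 7.2100 7.0000] k=[5 4 8 8 8]
t=11: x=[4.8950 4.5250 7.5800 8.0000 8.0000] k=[2 7 7 8 8]
t=12: x=[2.5250 6.4750 7.1050 7.8950 8.0000] k=[4 6 7 10 7]
t=13: x=[4.2100 5.8950 7.2100 9.3700 7.3150] k=[5 8 8 10 9]
t=14: x=[5.3150 7.6850 8.2100 9.6850 9.1050] k=[2 10 7 7 9]
t=15: x=[2.8400 8.8450 7.3150 7.2100 8.7900] k=[6 10 8 6 6]
t=16: x=[6.4200 9.3700 8.0000 6.2100 6.0000] k=[7 6 6 5 6]
t=17: x=[6.8950 6.1050 5.8950 5.2100 5.8950] k=[4 6 7 4 5]
t=18: x=[4.2100 5.8950 6.5800 4.4200 4.8950] k=[1 9 6 5 4]
t=19: x=[1.8400 7.8450 6.2100 5.0000 4.1050] k=[3 5 9 8 5]
t=20: x=[3.2100 5.2100 8.4750 7.7900 5.3150] k=[0 4 10 10 6]
t=21: x=[0.4200 4.2100 9.3700 9.5800 6.4200] k=[1 5 12 7 4]
t=22: x=[1.4200 5.3150 10.7400 7.2100 4.3150] k=[0 7 13 8 4]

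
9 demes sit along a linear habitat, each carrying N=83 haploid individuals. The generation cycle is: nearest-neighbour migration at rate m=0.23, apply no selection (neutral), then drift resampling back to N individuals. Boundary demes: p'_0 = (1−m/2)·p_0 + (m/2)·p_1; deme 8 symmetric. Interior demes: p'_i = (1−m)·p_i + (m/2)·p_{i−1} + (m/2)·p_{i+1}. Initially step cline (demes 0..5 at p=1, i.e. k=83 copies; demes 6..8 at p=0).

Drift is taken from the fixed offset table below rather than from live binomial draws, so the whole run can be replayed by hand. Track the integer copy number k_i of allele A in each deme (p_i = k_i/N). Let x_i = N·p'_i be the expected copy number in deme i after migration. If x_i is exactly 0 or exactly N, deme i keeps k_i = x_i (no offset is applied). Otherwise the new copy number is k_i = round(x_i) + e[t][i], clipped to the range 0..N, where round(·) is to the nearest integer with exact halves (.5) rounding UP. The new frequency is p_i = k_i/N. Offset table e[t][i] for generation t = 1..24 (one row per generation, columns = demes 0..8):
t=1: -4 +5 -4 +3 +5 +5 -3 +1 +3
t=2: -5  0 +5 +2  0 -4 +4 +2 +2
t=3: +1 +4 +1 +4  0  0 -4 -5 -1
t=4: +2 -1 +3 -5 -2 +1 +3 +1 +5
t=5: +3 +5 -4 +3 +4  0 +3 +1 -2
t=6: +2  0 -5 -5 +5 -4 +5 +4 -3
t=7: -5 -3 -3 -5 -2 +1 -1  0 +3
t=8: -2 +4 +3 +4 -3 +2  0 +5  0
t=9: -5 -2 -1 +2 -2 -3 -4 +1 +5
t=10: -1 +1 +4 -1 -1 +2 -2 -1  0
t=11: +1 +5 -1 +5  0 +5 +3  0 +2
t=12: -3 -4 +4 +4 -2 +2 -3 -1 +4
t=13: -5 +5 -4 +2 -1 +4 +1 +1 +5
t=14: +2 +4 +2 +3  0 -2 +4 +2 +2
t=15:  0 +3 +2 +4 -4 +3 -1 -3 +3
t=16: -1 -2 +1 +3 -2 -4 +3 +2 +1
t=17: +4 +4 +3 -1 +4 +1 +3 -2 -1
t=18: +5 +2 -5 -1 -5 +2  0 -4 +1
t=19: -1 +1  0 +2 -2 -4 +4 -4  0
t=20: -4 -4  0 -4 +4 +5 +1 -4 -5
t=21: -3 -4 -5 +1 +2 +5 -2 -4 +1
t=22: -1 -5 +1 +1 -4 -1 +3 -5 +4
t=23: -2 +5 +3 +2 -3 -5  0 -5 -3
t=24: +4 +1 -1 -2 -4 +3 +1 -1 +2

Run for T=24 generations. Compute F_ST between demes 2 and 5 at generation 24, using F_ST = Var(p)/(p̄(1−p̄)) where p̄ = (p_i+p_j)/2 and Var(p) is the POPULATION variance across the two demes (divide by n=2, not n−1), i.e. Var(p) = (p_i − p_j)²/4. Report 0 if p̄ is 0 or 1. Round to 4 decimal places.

t=0: k=[83 83 83 83 83 83 0 0 0]
t=1: x=[83.0000 83.0000 83.0000 83.0000 83.0000 73.4550 9.5450 0.0000 0.0000] k=[83 83 83 83 83 78 7 0 0]
t=2: x=[83.0000 83.0000 83.0000 83.0000 82.4250 70.4100 14.3600 0.8050 0.0000] k=[83 83 83 83 82 66 18 3 0]
t=3: x=[83.0000 83.0000 83.0000 82.8850 80.2750 62.3200 21.7950 4.3800 0.3450] k=[83 83 83 83 80 62 18 0 0]
t=4: x=[83.0000 83.0000 83.0000 82.6550 78.2750 59.0100 20.9900 2.0700 0.0000] k=[83 83 83 78 76 60 24 3 0]
t=5: x=[83.0000 83.0000 82.4250 78.3450 74.3900 57.7000 25.7250 5.0700 0.3450] k=[83 83 78 81 78 58 29 6 0]
t=6: x=[83.0000 82.4250 78.9200 80.3100 76.0450 56.9650 29.6900 7.9550 0.6900] k=[83 82 74 75 81 53 35 12 0]
t=7: x=[82.8850 81.1950 75.0350 75.5750 77.0900 54.1500 34.4250 13.2650 1.3800] k=[78 78 72 71 75 55 33 13 4]
t=8: x=[78.0000 77.3100 72.5750 71.5750 72.2400 54.7700 33.2300 14.2650 5.0350] k=[76 81 76 76 69 57 33 19 5]
t=9: x=[76.5750 79.8500 76.5750 75.1950 68.4250 55.6200 34.1500 19.0000 6.6100] k=[72 78 76 77 66 53 30 20 12]
t=10: x=[72.6900 77.0800 76.3450 75.6200 65.7700 51.8500 31.4950 20.2300 12.9200] k=[72 78 80 75 65 54 29 19 13]
t=11: x=[72.6900 77.5400 79.1950 74.4250 64.8850 52.3900 30.7250 19.4600 13.6900] k=[74 83 78 79 65 57 34 19 16]
t=12: x=[75.0350 81.3900 78.6900 77.2750 65.6900 55.2750 34.9200 20.3800 16.3450] k=[72 77 83 81 64 57 32 19 20]
t=13: x=[72.5750 77.1150 82.0800 79.2750 65.1500 54.9300 33.3800 20.6100 19.8850] k=[68 82 78 81 64 59 34 22 25]
t=14: x=[69.6100 79.9300 78.8050 78.7000 65.3800 56.7000 35.4950 23.7250 24.6550] k=[72 83 81 82 65 55 39 26 27]
t=15: x=[73.2650 81.5050 81.3450 79.9300 65.8050 54.3100 39.3450 27.6100 26.8850] k=[73 83 83 83 62 57 38 25 30]
t=16: x=[74.1500 81.8500 83.0000 80.5850 63.8400 55.3900 38.6900 27.0700 29.4250] k=[73 80 83 83 62 51 42 29 30]
t=17: x=[73.8050 79.5400 82.6550 80.5850 63.1500 51.2300 41.5400 30.6100 29.8850] k=[78 83 83 80 67 52 45 29 29]
t=18: x=[78.5750 82.4250 82.6550 78.8500 66.7700 52.9200 43.9650 30.8400 29.0000] k=[83 83 78 78 62 55 44 27 30]
t=19: x=[83.0000 82.4250 78.5750 76.1600 63.0350 54.5400 43.3100 29.3000 29.6550] k=[83 83 79 78 61 51 47 25 30]
t=20: x=[83.0000 82.5400 79.3450 76.1600 61.8050 51.6900 44.9300 28.1050 29.4250] k=[83 79 79 72 66 57 46 24 24]
t=21: x=[82.5400 79.4600 78.1950 72.1150 65.6550 56.7700 44.7350 26.5300 24.0000] k=[80 75 73 73 68 62 43 23 25]
t=22: x=[79.4250 75.3450 73.2300 72.4250 67.8850 60.5050 42.8850 25.5300 24.7700] k=[78 70 74 73 64 60 46 21 29]
t=23: x=[77.0800 71.3800 73.4250 72.0800 64.5750 58.8500 44.7350 24.7950 28.0800] k=[75 76 76 74 62 54 45 20 25]
t=24: x=[75.1150 75.8850 75.7700 72.8500 62.4600 53.8850 43.1600 23.4500 24.4250] k=[79 77 75 71 58 57 44 22 26]

0.0722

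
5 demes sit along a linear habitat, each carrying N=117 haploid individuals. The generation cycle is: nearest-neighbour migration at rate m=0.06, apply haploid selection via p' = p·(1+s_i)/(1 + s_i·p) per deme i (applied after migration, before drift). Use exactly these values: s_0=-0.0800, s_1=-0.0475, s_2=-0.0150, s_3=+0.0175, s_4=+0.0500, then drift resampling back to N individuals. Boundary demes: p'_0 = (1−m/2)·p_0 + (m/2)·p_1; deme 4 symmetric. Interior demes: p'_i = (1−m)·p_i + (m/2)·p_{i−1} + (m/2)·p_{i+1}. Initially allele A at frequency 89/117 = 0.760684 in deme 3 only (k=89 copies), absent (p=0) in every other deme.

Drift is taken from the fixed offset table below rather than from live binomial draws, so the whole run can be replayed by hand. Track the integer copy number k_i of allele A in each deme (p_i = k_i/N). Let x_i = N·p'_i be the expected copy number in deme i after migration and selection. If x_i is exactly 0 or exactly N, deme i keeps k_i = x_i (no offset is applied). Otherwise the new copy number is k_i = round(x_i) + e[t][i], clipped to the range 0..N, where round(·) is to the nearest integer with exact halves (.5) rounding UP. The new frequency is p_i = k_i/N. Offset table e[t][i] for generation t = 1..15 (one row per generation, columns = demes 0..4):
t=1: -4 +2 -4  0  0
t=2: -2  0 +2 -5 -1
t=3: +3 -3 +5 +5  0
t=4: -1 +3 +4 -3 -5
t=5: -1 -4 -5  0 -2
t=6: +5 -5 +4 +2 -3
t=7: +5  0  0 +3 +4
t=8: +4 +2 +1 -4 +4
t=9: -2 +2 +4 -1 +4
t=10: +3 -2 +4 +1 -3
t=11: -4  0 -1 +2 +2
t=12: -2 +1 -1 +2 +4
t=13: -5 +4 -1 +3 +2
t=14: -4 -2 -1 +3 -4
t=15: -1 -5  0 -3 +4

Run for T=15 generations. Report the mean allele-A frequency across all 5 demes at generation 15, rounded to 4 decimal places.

t=0: k=[0 0 0 89 0]
t=1: x=[0.0000 0.0000 2.6309 84.0720 2.8003] k=[0 0 0 84 3]
t=2: x=[0.0000 0.0000 2.4830 79.4935 5.6883] k=[0 0 4 74 5]
t=3: x=[0.0000 0.1143 5.8948 70.3176 7.4011] k=[0 0 11 75 7]
t=4: x=[0.0000 0.3144 12.4212 71.5232 9.4555] k=[0 3 16 69 4]
t=5: x=[0.0828 3.1475 16.9794 65.9597 6.2317] k=[0 0 12 66 4]
t=6: x=[0.0000 0.3430 13.0833 63.0247 6.1376] k=[0 0 17 65 3]
t=7: x=[0.0000 0.4859 17.7017 62.2057 5.0924] k=[0 0 18 65 9]
t=8: x=[0.0000 0.5145 18.6320 62.4155 11.1631] k=[0 3 20 58 15]
t=9: x=[0.0828 3.2621 20.3744 56.0764 16.9862] k=[0 5 24 55 21]
t=10: x=[0.1380 5.1739 24.0698 53.5534 22.9055] k=[3 3 28 55 20]
t=11: x=[2.7657 3.5773 27.7389 53.6436 21.9054] k=[0 4 27 56 24]
t=12: x=[0.1104 4.3610 26.8659 54.6750 25.9314] k=[0 5 26 57 30]
t=13: x=[0.1380 5.2313 25.9931 55.7661 31.9301] k=[0 9 25 59 34]
t=14: x=[0.2484 8.8054 25.2395 57.7373 35.9536] k=[0 7 24 61 32]
t=15: x=[0.1932 6.9739 24.3077 59.5274 34.0354] k=[0 2 24 57 38]

0.2068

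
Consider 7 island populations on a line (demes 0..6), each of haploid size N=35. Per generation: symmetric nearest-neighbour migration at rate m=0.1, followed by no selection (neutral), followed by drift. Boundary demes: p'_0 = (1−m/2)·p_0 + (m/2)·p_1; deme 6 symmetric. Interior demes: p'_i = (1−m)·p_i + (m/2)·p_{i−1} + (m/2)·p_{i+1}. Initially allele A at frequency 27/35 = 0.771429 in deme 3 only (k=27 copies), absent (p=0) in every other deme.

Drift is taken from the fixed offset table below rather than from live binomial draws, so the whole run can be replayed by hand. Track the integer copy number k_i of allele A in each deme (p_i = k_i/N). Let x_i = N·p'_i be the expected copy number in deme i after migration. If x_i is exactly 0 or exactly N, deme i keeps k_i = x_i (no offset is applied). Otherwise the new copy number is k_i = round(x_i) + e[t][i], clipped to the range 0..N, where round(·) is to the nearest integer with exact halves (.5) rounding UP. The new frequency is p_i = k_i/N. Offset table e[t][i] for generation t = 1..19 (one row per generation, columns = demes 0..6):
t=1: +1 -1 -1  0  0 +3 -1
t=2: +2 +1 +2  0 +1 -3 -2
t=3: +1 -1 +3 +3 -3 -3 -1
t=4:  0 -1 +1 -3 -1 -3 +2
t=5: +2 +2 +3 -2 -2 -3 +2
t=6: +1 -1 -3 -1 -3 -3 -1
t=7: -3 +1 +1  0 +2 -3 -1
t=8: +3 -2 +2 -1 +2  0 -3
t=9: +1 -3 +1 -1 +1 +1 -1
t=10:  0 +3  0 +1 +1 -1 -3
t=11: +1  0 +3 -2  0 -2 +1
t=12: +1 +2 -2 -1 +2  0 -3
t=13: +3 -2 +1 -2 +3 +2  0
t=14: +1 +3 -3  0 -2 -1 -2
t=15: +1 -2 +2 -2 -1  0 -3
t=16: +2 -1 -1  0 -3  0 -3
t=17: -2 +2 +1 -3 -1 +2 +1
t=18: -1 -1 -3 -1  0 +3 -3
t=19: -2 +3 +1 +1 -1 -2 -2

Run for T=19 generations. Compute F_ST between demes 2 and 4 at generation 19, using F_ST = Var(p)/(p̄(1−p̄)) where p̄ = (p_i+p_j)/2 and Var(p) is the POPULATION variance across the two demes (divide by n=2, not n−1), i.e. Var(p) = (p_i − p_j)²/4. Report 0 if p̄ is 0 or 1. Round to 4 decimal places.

t=0: k=[0 0 0 27 0 0 0]
t=1: x=[0.0000 0.0000 1.3500 24.3000 1.3500 0.0000 0.0000] k=[0 0 0 24 1 0 0]
t=2: x=[0.0000 0.0000 1.2000 21.6500 2.1000 0.0500 0.0000] k=[0 0 3 22 3 0 0]
t=3: x=[0.0000 0.1500 3.8000 20.1000 3.8000 0.1500 0.0000] k=[0 0 7 23 1 0 0]
t=4: x=[0.0000 0.3500 7.4500 21.1000 2.0500 0.0500 0.0000] k=[0 0 8 18 1 0 0]
t=5: x=[0.0000 0.4000 8.1000 16.6500 1.8000 0.0500 0.0000] k=[0 2 11 15 0 0 0]
t=6: x=[0.1000 2.3500 10.7500 14.0500 0.7500 0.0000 0.0000] k=[1 1 8 13 0 0 0]
t=7: x=[1.0000 1.3500 7.9000 12.1000 0.6500 0.0000 0.0000] k=[0 2 9 12 3 0 0]
t=8: x=[0.1000 2.2500 8.8000 11.4000 3.3000 0.1500 0.0000] k=[3 0 11 10 5 0 0]
t=9: x=[2.8500 0.7000 10.4000 9.8000 5.0000 0.2500 0.0000] k=[4 0 11 9 6 1 0]
t=10: x=[3.8000 0.7500 10.3500 8.9500 5.9000 1.2000 0.0500] k=[4 4 10 10 7 0 0]
t=11: x=[4.0000 4.3000 9.7000 9.8500 6.8000 0.3500 0.0000] k=[5 4 13 8 7 0 0]
t=12: x=[4.9500 4.5000 12.3000 8.2000 6.7000 0.3500 0.0000] k=[6 7 10 7 9 0 0]
t=13: x=[6.0500 7.1000 9.7000 7.2500 8.4500 0.4500 0.0000] k=[9 5 11 5 11 2 0]
t=14: x=[8.8000 5.5000 10.4000 5.6000 10.2500 2.3500 0.1000] k=[10 9 7 6 8 1 0]
t=15: x=[9.9500 8.9500 7.0500 6.1500 7.5500 1.3000 0.0500] k=[11 7 9 4 7 1 0]
t=16: x=[10.8000 7.3000 8.6500 4.4000 6.5500 1.2500 0.0500] k=[13 6 8 4 4 1 0]
t=17: x=[12.6500 6.4500 7.7000 4.2000 3.8500 1.1000 0.0500] k=[11 8 9 1 3 3 1]
t=18: x=[10.8500 8.2000 8.5500 1.5000 2.9000 2.9000 1.1000] k=[10 7 6 1 3 6 0]
t=19: x=[9.8500 7.1000 5.8000 1.3500 3.0500 5.5500 0.3000] k=[8 10 7 2 2 4 0]

0.0455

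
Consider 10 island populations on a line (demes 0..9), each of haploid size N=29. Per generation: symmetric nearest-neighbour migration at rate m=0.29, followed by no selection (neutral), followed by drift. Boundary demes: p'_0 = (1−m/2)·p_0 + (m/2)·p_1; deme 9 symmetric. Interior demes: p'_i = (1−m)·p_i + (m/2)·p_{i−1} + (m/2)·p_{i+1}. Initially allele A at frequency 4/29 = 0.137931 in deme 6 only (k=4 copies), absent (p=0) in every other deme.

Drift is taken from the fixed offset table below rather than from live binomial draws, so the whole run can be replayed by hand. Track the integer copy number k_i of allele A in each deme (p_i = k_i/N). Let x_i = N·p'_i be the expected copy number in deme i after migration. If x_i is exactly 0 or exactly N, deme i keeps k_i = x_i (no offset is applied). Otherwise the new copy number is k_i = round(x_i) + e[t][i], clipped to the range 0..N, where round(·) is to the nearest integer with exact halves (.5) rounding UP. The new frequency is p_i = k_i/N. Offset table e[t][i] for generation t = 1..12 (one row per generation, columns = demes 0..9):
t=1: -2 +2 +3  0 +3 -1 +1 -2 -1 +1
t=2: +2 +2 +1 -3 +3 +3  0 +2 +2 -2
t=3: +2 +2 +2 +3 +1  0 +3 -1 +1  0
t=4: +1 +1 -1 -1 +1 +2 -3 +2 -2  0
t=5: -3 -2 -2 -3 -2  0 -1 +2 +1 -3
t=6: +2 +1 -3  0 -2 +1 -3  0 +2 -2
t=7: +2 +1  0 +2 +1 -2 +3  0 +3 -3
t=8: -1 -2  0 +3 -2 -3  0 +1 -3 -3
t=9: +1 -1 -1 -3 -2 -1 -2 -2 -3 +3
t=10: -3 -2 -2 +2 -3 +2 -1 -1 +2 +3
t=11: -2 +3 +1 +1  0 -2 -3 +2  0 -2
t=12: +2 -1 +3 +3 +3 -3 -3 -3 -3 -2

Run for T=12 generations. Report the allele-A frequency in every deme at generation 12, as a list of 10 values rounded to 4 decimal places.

[0.0000, 0.0000, 0.0000, 0.0000, 0.0000, 0.0000, 0.0000, 0.0000, 0.0000, 0.0690]

t=0: k=[0 0 0 0 0 0 4 0 0 0]
t=1: x=[0.0000 0.0000 0.0000 0.0000 0.0000 0.5800 2.8400 0.5800 0.0000 0.0000] k=[0 0 0 0 0 0 4 0 0 0]
t=2: x=[0.0000 0.0000 0.0000 0.0000 0.0000 0.5800 2.8400 0.5800 0.0000 0.0000] k=[0 0 0 0 0 4 3 3 0 0]
t=3: x=[0.0000 0.0000 0.0000 0.0000 0.5800 3.2750 3.1450 2.5650 0.4350 0.0000] k=[0 0 0 0 2 3 6 2 1 0]
t=4: x=[0.0000 0.0000 0.0000 0.2900 1.8550 3.2900 4.9850 2.4350 1.0000 0.1450] k=[0 0 0 0 3 5 2 4 0 0]
t=5: x=[0.0000 0.0000 0.0000 0.4350 2.8550 4.2750 2.7250 3.1300 0.5800 0.0000] k=[0 0 0 0 1 4 2 5 2 0]
t=6: x=[0.0000 0.0000 0.0000 0.1450 1.2900 3.2750 2.7250 4.1300 2.1450 0.2900] k=[0 0 0 0 0 4 0 4 4 0]
t=7: x=[0.0000 0.0000 0.0000 0.0000 0.5800 2.8400 1.1600 3.4200 3.4200 0.5800] k=[0 0 0 0 2 1 4 3 6 0]
t=8: x=[0.0000 0.0000 0.0000 0.2900 1.5650 1.5800 3.4200 3.5800 4.6950 0.8700] k=[0 0 0 3 0 0 3 5 2 0]
t=9: x=[0.0000 0.0000 0.4350 2.1300 0.4350 0.4350 2.8550 4.2750 2.1450 0.2900] k=[0 0 0 0 0 0 1 2 0 3]
t=10: x=[0.0000 0.0000 0.0000 0.0000 0.0000 0.1450 1.0000 1.5650 0.7250 2.5650] k=[0 0 0 0 0 2 0 1 3 6]
t=11: x=[0.0000 0.0000 0.0000 0.0000 0.2900 1.4200 0.4350 1.1450 3.1450 5.5650] k=[0 0 0 0 0 0 0 3 3 4]
t=12: x=[0.0000 0.0000 0.0000 0.0000 0.0000 0.0000 0.4350 2.5650 3.1450 3.8550] k=[0 0 0 0 0 0 0 0 0 2]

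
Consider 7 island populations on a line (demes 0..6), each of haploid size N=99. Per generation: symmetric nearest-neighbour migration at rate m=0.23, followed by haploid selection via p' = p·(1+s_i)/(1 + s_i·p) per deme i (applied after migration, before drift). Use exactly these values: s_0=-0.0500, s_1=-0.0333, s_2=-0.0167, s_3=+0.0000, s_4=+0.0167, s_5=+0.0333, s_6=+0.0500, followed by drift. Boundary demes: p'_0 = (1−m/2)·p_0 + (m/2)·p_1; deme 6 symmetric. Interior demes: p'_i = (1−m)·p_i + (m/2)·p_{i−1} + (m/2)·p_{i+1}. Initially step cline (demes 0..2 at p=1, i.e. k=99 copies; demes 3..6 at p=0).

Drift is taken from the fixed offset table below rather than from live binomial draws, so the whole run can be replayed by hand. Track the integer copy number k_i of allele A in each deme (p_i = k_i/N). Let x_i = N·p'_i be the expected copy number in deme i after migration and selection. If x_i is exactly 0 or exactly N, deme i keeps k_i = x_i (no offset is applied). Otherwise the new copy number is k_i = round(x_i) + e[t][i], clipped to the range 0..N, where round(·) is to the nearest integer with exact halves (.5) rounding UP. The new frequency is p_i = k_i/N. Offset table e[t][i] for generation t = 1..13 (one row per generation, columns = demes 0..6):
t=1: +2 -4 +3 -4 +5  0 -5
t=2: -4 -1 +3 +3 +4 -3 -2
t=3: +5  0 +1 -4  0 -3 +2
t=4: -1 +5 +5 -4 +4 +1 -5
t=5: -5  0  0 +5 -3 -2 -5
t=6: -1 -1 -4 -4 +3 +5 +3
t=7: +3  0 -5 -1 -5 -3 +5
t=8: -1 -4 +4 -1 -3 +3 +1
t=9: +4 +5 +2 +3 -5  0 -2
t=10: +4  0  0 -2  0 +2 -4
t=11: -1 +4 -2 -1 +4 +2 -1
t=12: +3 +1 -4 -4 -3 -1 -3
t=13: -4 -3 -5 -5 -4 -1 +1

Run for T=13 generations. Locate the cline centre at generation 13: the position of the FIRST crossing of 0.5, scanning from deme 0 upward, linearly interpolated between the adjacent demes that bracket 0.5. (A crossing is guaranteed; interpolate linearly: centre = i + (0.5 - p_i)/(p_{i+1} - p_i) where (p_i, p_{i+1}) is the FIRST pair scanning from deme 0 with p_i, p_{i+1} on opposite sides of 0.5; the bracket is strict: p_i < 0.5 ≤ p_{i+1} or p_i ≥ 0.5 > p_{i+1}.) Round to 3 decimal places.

t=0: k=[99 99 99 0 0 0 0]
t=1: x=[99.0000 99.0000 87.4442 11.3850 0.0000 0.0000 0.0000] k=[99 99 90 7 0 0 0]
t=2: x=[99.0000 97.9297 81.2459 15.7400 0.8183 0.0000 0.0000] k=[99 97 84 19 5 0 0]
t=3: x=[98.7579 95.6264 77.7402 24.8650 6.1295 0.5940 0.0000] k=[99 96 79 21 6 0 0]
t=4: x=[98.6369 94.2388 73.9714 25.9450 7.1440 0.7128 0.0000] k=[98 99 79 22 11 2 0]
t=5: x=[98.0689 96.5039 74.4353 27.2900 11.3960 2.8957 0.2415] k=[93 97 74 32 8 1 0]
t=6: x=[93.1855 93.7285 71.4816 34.0700 10.1043 1.7453 0.1207] k=[92 93 67 30 13 7 3]
t=7: x=[91.7791 89.6111 65.3620 32.3000 14.4684 7.4526 3.6267] k=[95 90 60 31 9 4 9]
t=8: x=[94.1959 86.7665 59.7166 31.8050 11.1174 5.3123 8.8088] k=[93 83 64 31 8 8 10]
t=9: x=[91.5022 81.4820 62.0006 32.1500 10.8034 8.4806 10.2081] k=[96 86 64 35 6 8 8]
t=10: x=[94.6412 84.1987 62.8092 35.0000 9.7091 8.0078 8.3662] k=[99 84 63 33 10 10 4]
t=11: x=[97.1859 82.8577 61.5738 33.8050 12.8288 9.5900 4.9129] k=[96 87 60 33 17 12 4]
t=12: x=[94.7617 84.5162 59.6012 34.2650 18.5130 11.9961 5.1532] k=[98 86 56 30 16 11 2]
t=13: x=[96.4979 83.4922 56.0510 31.3800 17.2699 10.8525 3.1819] k=[92 80 51 26 13 10 4]

2.060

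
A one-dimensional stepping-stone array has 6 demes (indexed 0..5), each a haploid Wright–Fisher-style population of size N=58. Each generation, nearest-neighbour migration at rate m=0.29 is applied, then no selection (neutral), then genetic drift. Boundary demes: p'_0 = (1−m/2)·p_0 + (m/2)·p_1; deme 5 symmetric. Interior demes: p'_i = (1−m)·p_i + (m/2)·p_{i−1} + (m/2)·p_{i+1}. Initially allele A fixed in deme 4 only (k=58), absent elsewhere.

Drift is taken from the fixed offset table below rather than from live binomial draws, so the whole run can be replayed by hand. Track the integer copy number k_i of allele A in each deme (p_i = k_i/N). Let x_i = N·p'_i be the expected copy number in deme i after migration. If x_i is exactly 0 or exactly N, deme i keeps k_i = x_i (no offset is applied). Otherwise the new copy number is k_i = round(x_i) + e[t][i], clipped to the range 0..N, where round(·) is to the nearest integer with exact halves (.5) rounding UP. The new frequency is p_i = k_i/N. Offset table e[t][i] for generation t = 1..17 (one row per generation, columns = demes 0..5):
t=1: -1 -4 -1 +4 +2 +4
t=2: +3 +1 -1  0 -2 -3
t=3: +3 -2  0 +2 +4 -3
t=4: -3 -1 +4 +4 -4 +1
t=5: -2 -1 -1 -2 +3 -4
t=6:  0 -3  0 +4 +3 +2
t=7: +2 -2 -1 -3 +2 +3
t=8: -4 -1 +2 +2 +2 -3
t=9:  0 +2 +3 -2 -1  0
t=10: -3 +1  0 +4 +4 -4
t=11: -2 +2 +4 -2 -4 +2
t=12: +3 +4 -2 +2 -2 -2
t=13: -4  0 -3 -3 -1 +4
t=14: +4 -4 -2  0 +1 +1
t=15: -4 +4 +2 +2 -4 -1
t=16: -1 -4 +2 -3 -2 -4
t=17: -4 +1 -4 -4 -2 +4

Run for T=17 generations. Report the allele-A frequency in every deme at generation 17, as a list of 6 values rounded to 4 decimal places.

t=0: k=[0 0 0 0 58 0]
t=1: x=[0.0000 0.0000 0.0000 8.4100 41.1800 8.4100] k=[0 0 0 12 43 12]
t=2: x=[0.0000 0.0000 1.7400 14.7550 34.0100 16.4950] k=[0 0 1 15 32 13]
t=3: x=[0.0000 0.1450 2.8850 15.4350 26.7800 15.7550] k=[0 0 3 17 31 13]
t=4: x=[0.0000 0.4350 4.5950 17.0000 26.3600 15.6100] k=[0 0 9 21 22 17]
t=5: x=[0.0000 1.3050 9.4350 19.4050 21.1300 17.7250] k=[0 0 8 17 24 14]
t=6: x=[0.0000 1.1600 8.1450 16.7100 21.5350 15.4500] k=[0 0 8 21 25 17]
t=7: x=[0.0000 1.1600 8.7250 19.6950 23.2600 18.1600] k=[0 0 8 17 25 21]
t=8: x=[0.0000 1.1600 8.1450 16.8550 23.2600 21.5800] k=[0 0 10 19 25 19]
t=9: x=[0.0000 1.4500 9.8550 18.5650 23.2600 19.8700] k=[0 3 13 17 22 20]
t=10: x=[0.4350 4.0150 12.1300 17.1450 20.9850 20.2900] k=[0 5 12 21 25 16]
t=11: x=[0.7250 5.2900 12.2900 20.2750 23.1150 17.3050] k=[0 7 16 18 19 19]
t=12: x=[1.0150 7.2900 14.9850 17.8550 18.8550 19.0000] k=[4 11 13 20 17 17]
t=13: x=[5.0150 10.2750 13.7250 18.5500 17.4350 17.0000] k=[1 10 11 16 16 21]
t=14: x=[2.3050 8.8400 11.5800 15.2750 16.7250 20.2750] k=[6 5 10 15 18 21]
t=15: x=[5.8550 5.8700 10.0000 14.7100 18.0000 20.5650] k=[2 10 12 17 14 20]
t=16: x=[3.1600 9.1300 12.4350 15.8400 15.3050 19.1300] k=[2 5 14 13 13 15]
t=17: x=[2.4350 5.8700 12.5500 13.1450 13.2900 14.7100] k=[0 7 9 9 11 19]

[0.0000, 0.1207, 0.1552, 0.1552, 0.1897, 0.3276]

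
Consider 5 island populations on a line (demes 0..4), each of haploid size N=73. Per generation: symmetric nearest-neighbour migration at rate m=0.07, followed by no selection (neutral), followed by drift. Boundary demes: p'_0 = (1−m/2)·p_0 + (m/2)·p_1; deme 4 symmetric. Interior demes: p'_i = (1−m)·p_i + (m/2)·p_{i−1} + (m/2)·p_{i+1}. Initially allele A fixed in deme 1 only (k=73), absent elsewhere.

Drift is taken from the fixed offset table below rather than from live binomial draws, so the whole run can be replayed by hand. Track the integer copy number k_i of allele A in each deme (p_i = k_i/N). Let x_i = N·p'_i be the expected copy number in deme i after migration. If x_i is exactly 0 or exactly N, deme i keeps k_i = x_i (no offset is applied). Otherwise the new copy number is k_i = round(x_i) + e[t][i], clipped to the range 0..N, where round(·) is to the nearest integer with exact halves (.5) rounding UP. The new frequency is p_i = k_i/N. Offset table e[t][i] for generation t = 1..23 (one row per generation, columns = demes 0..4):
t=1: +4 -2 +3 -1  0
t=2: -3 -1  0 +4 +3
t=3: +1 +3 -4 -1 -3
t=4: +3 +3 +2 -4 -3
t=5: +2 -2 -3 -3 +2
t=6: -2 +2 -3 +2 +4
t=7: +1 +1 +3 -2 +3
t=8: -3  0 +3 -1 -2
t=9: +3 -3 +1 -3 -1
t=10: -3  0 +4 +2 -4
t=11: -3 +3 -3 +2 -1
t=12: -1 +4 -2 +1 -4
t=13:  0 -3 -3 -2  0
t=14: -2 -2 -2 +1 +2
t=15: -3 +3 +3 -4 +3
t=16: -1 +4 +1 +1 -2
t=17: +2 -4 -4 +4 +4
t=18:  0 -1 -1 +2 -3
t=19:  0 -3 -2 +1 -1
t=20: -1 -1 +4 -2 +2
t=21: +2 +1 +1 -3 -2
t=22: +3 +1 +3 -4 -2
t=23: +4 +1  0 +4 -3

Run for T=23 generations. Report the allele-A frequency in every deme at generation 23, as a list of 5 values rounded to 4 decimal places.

t=0: k=[0 73 0 0 0]
t=1: x=[2.5550 67.8900 2.5550 0.0000 0.0000] k=[7 66 6 0 0]
t=2: x=[9.0650 61.8350 7.8900 0.2100 0.0000] k=[6 61 8 4 0]
t=3: x=[7.9250 57.2200 9.7150 4.0000 0.1400] k=[9 60 6 3 0]
t=4: x=[10.7850 56.3250 7.7850 3.0000 0.1050] k=[14 59 10 0 0]
t=5: x=[15.5750 55.7100 11.3650 0.3500 0.0000] k=[18 54 8 0 0]
t=6: x=[19.2600 51.1300 9.3300 0.2800 0.0000] k=[17 53 6 2 0]
t=7: x=[18.2600 50.0950 7.5050 2.0700 0.0700] k=[19 51 11 0 3]
t=8: x=[20.1200 48.4800 12.0150 0.4900 2.8950] k=[17 48 15 0 1]
t=9: x=[18.0850 45.7600 15.6300 0.5600 0.9650] k=[21 43 17 0 0]
t=10: x=[21.7700 41.3200 17.3150 0.5950 0.0000] k=[19 41 21 3 0]
t=11: x=[19.7700 39.5300 21.0700 3.5250 0.1050] k=[17 43 18 6 0]
t=12: x=[17.9100 41.2150 18.4550 6.2100 0.2100] k=[17 45 16 7 0]
t=13: x=[17.9800 43.0050 16.7000 7.0700 0.2450] k=[18 40 14 5 0]
t=14: x=[18.7700 38.3200 14.5950 5.1400 0.1750] k=[17 36 13 6 2]
t=15: x=[17.6650 34.5300 13.5600 6.1050 2.1400] k=[15 38 17 2 5]
t=16: x=[15.8050 36.4600 17.2100 2.6300 4.8950] k=[15 40 18 4 3]
t=17: x=[15.8750 38.3550 18.2800 4.4550 3.0350] k=[18 34 14 8 7]
t=18: x=[18.5600 32.7400 14.4900 8.1750 7.0350] k=[19 32 13 10 4]
t=19: x=[19.4550 30.8800 13.5600 9.8950 4.2100] k=[19 28 12 11 3]
t=20: x=[19.3150 27.1250 12.5250 10.7550 3.2800] k=[18 26 17 9 5]
t=21: x=[18.2800 25.4050 17.0350 9.1400 5.1400] k=[20 26 18 6 3]
t=22: x=[20.2100 25.5100 17.8600 6.3150 3.1050] k=[23 27 21 2 1]
t=23: x=[23.1400 26.6500 20.5450 2.6300 1.0350] k=[27 28 21 7 0]

[0.3699, 0.3836, 0.2877, 0.0959, 0.0000]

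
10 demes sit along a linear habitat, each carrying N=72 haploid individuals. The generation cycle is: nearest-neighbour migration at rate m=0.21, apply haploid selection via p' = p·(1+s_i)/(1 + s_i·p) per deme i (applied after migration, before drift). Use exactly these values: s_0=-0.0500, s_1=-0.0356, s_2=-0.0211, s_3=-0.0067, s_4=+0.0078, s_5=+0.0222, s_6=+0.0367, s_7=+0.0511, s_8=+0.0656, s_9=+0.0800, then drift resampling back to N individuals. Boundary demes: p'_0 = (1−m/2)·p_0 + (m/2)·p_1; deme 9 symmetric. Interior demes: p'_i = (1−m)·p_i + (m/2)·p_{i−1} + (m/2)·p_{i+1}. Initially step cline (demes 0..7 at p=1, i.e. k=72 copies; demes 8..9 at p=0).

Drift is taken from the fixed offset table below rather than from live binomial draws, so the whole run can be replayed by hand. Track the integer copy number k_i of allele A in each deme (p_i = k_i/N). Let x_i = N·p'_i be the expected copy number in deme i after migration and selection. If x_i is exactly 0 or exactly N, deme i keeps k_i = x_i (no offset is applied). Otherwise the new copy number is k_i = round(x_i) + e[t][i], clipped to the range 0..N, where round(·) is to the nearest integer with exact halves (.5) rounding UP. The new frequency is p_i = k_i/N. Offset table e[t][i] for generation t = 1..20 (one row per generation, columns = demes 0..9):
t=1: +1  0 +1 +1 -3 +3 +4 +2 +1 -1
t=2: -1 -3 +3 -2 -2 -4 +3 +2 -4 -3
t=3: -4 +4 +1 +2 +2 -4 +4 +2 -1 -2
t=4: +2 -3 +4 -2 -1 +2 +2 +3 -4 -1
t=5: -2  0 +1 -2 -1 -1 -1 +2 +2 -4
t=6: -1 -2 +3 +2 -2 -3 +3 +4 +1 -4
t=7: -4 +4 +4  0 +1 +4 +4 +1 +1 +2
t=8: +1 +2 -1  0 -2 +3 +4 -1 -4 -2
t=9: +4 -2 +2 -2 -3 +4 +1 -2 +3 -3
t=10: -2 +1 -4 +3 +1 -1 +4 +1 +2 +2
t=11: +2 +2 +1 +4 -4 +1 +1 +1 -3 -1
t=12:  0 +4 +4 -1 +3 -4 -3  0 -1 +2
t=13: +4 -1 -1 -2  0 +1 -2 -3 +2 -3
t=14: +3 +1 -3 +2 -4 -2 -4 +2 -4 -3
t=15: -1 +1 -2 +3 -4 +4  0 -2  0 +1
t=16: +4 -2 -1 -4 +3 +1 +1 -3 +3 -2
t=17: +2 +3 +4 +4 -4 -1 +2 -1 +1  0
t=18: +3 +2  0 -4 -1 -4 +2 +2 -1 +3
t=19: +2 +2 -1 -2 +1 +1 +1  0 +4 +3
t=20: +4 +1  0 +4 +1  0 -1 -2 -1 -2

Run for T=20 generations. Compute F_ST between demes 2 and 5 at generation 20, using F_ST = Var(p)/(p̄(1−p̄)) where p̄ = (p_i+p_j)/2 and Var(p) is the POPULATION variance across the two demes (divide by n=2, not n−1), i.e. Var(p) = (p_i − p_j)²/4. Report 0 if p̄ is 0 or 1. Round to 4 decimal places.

t=0: k=[72 72 72 72 72 72 72 72 0 0]
t=1: x=[72.0000 72.0000 72.0000 72.0000 72.0000 72.0000 72.0000 64.7706 8.0008 0.0000] k=[72 72 72 72 72 72 72 67 9 0]
t=2: x=[72.0000 72.0000 72.0000 72.0000 72.0000 72.0000 71.4935 61.8764 14.8811 1.0195] k=[72 72 72 72 72 72 72 64 11 0]
t=3: x=[72.0000 72.0000 72.0000 72.0000 72.0000 72.0000 71.1894 59.7887 16.1935 1.2458] k=[72 72 72 72 72 72 72 62 15 0]
t=4: x=[72.0000 72.0000 72.0000 72.0000 72.0000 72.0000 70.9866 58.6650 19.2425 1.6980] k=[72 72 72 72 72 72 72 62 15 1]
t=5: x=[72.0000 72.0000 72.0000 72.0000 72.0000 72.0000 70.9866 58.6650 19.3508 2.6603] k=[72 72 72 72 72 72 70 61 21 0]
t=6: x=[72.0000 72.0000 72.0000 72.0000 72.0000 71.7945 69.3583 58.3062 24.0006 2.3756] k=[72 72 72 72 72 69 72 62 25 0]
t=7: x=[72.0000 72.0000 72.0000 72.0000 71.6874 69.6798 70.6824 59.6822 27.3288 2.8268] k=[72 72 72 72 72 72 72 61 28 5]
t=8: x=[72.0000 72.0000 72.0000 72.0000 72.0000 72.0000 70.8853 59.2222 30.1575 7.9428] k=[72 72 72 72 72 72 72 58 26 6]
t=9: x=[72.0000 72.0000 72.0000 72.0000 72.0000 72.0000 70.5810 56.7185 28.3443 8.6700] k=[72 72 72 72 72 72 72 55 31 6]
t=10: x=[72.0000 72.0000 72.0000 72.0000 72.0000 72.0000 70.2767 54.9227 32.0204 9.2266] k=[72 72 72 72 72 72 72 56 34 11]
t=11: x=[72.0000 72.0000 72.0000 72.0000 72.0000 72.0000 70.3781 55.9988 35.0365 14.2754] k=[72 72 72 72 72 72 71 57 32 13]
t=12: x=[72.0000 72.0000 72.0000 72.0000 72.0000 71.8973 69.7161 56.4609 33.7667 15.9292] k=[72 72 72 72 72 68 67 56 33 18]
t=13: x=[72.0000 72.0000 72.0000 72.0000 71.5832 68.3910 66.1468 55.3855 34.9814 20.6910] k=[72 72 72 72 72 69 64 52 37 18]
t=14: x=[72.0000 72.0000 72.0000 72.0000 71.6874 68.8567 63.5379 52.4038 37.7224 21.1253] k=[72 72 72 72 68 67 60 54 34 18]
t=15: x=[72.0000 72.0000 72.0000 71.5772 68.3421 66.4829 60.4586 53.2298 35.5627 20.7996] k=[72 72 72 72 64 70 60 51 36 22]
t=16: x=[72.0000 72.0000 72.0000 71.1544 65.5160 68.3959 60.4586 51.1166 37.2482 24.7034] k=[72 72 72 67 69 69 61 48 40 23]
t=17: x=[72.0000 72.0000 71.4638 67.7079 68.8137 68.2390 60.8196 49.3065 40.1870 26.0504] k=[72 72 72 72 65 67 63 48 41 26]
t=18: x=[72.0000 72.0000 72.0000 71.2601 65.9880 66.4829 62.1553 49.6159 41.2839 28.8957] k=[72 72 72 67 65 62 64 52 40 32]
t=19: x=[72.0000 72.0000 71.4638 67.2855 64.9446 62.7042 62.8225 52.7118 41.5417 34.2186] k=[72 72 70 65 66 64 64 53 46 37]
t=20: x=[72.0000 71.7823 69.6367 65.5909 65.7296 64.3612 63.1292 54.0987 46.8397 39.3227] k=[72 72 70 70 67 64 62 52 46 37]

0.0269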